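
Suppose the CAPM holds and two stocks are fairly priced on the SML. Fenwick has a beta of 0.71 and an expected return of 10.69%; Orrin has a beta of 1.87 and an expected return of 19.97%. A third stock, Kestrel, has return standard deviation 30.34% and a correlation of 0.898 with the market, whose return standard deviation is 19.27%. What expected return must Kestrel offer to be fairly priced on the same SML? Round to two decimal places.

16.32%

MRP = (19.97% − 10.69%) / (1.87 − 0.71) = 8.0000%
R_f = 10.69% − 0.71 × 8.0000% = 5.0100%
β_Kestrel = ρ·σ_i/σ_m = 0.898 × 30.34 / 19.27 = 1.4139
E(R_Kestrel) = R_f + β × MRP = 5.0100% + 1.4139 × 8.0000% = 16.32%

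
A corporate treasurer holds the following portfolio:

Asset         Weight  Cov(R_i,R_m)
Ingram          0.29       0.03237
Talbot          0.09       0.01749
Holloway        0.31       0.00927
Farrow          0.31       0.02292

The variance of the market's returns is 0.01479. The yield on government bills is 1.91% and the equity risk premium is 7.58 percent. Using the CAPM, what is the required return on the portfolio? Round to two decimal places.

12.64%

β_Ingram = 0.03237 / 0.01479 = 2.1886
β_Talbot = 0.01749 / 0.01479 = 1.1826
β_Holloway = 0.00927 / 0.01479 = 0.6268
β_Farrow = 0.02292 / 0.01479 = 1.5497
β_P = Σ w_i β_i = 0.29×2.1886 + 0.09×1.1826 + 0.31×0.6268 + 0.31×1.5497 = 1.4158
E(R_P) = R_f + β_P × MRP = 1.91% + 1.4158 × 7.58% = 12.64%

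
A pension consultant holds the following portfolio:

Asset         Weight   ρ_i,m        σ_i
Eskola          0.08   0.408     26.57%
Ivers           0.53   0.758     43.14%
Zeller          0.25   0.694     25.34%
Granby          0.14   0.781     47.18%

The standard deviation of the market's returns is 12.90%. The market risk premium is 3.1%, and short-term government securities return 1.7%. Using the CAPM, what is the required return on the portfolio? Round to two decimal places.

β_Eskola = 0.408 × 26.57% / 12.90% = 0.8404
β_Ivers = 0.758 × 43.14% / 12.90% = 2.5349
β_Zeller = 0.694 × 25.34% / 12.90% = 1.3633
β_Granby = 0.781 × 47.18% / 12.90% = 2.8564
β_P = Σ w_i β_i = 0.08×0.8404 + 0.53×2.5349 + 0.25×1.3633 + 0.14×2.8564 = 2.1515
E(R_P) = R_f + β_P × MRP = 1.7% + 2.1515 × 3.1% = 8.37%

8.37%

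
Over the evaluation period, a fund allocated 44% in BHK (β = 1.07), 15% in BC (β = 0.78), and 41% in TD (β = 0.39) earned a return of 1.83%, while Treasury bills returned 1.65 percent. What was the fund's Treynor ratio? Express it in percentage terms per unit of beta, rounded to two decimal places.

β_P = 0.44×1.07 + 0.15×0.78 + 0.41×0.39 = 0.7477
Treynor = (R_P − R_f) / β_P = (1.83% − 1.65%) / 0.7477 = 0.18% / 0.7477 = 0.24%

0.24%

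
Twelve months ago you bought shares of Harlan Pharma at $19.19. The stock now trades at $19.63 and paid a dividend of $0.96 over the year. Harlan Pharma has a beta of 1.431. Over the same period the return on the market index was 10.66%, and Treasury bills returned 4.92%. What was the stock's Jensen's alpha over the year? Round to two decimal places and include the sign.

-5.84%

Realised HPR = (P1 + D1 − P0) / P0 = (19.63 + 0.96 − 19.19) / 19.19 = 1.40 / 19.19 = 7.2955%
MRP = 10.66% − 4.92% = 5.74%
CAPM required = R_f + β·MRP = 4.92% + 1.431 × 5.74% = 13.13394%
α = realised − required = 7.2955% − 13.13394% = -5.84%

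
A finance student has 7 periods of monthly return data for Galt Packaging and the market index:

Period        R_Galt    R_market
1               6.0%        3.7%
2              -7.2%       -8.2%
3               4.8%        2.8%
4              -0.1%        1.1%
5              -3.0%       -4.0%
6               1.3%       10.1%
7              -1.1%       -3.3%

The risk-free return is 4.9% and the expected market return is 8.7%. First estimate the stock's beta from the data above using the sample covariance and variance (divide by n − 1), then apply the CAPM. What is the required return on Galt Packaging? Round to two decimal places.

7.04%

Mean R_i = (6.0 − 7.2 + 4.8 − 0.1 − 3.0 + 1.3 − 1.1) / 7 = 0.1000%
Mean R_m = (3.7 − 8.2 + 2.8 + 1.1 − 4.0 + 10.1 − 3.3) / 7 = 0.3143%
Σ(R_i − R̄_i)(R_m − R̄_m) = 123.1100  ⇒  Cov = 123.1100 / 6 = 20.5183
Σ(R_m − R̄_m)² = 218.1886  ⇒  Var(R_m) = 218.1886 / 6 = 36.3648
β = Cov / Var(R_m) = 20.5183 / 36.3648 = 0.5642
MRP = 8.7% − 4.9% = 3.80%
E(R) = R_f + β × MRP = 4.9% + 0.5642 × 3.8% = 7.04%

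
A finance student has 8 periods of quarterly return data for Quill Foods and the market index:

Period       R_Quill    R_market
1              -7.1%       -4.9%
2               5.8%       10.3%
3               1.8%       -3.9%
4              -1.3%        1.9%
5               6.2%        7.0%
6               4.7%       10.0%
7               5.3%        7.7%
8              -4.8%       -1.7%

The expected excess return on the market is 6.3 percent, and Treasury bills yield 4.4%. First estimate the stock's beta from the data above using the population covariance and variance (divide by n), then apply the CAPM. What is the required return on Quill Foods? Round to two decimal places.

Mean R_i = (-7.1 + 5.8 + 1.8 − 1.3 + 6.2 + 4.7 + 5.3 − 4.8) / 8 = 1.3250%
Mean R_m = (-4.9 + 10.3 − 3.9 + 1.9 + 7.0 + 10.0 + 7.7 − 1.7) / 8 = 3.3000%
Σ(R_i − R̄_i)(R_m − R̄_m) = 189.4300  ⇒  Cov = 189.4300 / 8 = 23.6788
Σ(R_m − R̄_m)² = 272.9800  ⇒  Var(R_m) = 272.9800 / 8 = 34.1225
β = Cov / Var(R_m) = 23.6788 / 34.1225 = 0.6939
E(R) = R_f + β × MRP = 4.4% + 0.6939 × 6.3% = 8.77%

8.77%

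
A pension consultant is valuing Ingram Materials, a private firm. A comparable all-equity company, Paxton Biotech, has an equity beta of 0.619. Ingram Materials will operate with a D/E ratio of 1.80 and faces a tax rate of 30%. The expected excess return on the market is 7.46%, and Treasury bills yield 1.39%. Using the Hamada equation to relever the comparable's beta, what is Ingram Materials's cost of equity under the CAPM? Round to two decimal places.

β_L = β_U × [1 + (1 − t)(D/E)] = 0.619 × [1 + (1 − 0.30) × 1.80]
    = 0.619 × [1 + 0.70 × 1.80] = 0.619 × 2.2600 = 1.3989
E(R) = R_f + β_L × MRP = 1.39% + 1.3989 × 7.46% = 11.83%

11.83%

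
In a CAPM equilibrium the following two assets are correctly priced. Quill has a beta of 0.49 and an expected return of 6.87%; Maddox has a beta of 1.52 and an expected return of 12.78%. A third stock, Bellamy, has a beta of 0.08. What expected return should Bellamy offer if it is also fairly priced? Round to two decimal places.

MRP (SML slope) = (12.78% − 6.87%) / (1.52 − 0.49) = 5.91% / 1.03 = 5.7379%
R_f (intercept) = 6.87% − 0.49 × 5.7379% = 4.0584%
E(R_Bellamy) = R_f + β × MRP = 4.0584% + 0.08 × 5.7379% = 4.52%

4.52%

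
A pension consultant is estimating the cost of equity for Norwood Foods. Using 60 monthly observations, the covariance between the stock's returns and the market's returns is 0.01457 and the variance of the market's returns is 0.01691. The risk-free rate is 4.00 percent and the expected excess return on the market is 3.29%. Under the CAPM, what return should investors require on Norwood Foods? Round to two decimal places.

β = Cov(R_i, R_m) / Var(R_m) = 0.01457 / 0.01691 = 0.8616
E(R) = R_f + β × MRP = 4.00% + 0.8616 × 3.29% = 6.83%

6.83%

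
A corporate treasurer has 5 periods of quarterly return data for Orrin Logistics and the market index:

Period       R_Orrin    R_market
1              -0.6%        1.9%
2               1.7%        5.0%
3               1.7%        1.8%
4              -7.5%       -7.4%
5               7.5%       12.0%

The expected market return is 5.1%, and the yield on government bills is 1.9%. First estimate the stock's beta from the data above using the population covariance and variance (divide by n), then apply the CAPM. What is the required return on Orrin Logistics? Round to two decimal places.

Mean R_i = (-0.6 + 1.7 + 1.7 − 7.5 + 7.5) / 5 = 0.5600%
Mean R_m = (1.9 + 5.0 + 1.8 − 7.4 + 12.0) / 5 = 2.6600%
Σ(R_i − R̄_i)(R_m − R̄_m) = 148.4720  ⇒  Cov = 148.4720 / 5 = 29.6944
Σ(R_m − R̄_m)² = 195.2320  ⇒  Var(R_m) = 195.2320 / 5 = 39.0464
β = Cov / Var(R_m) = 29.6944 / 39.0464 = 0.7605
MRP = 5.1% − 1.9% = 3.20%
E(R) = R_f + β × MRP = 1.9% + 0.7605 × 3.2% = 4.33%

4.33%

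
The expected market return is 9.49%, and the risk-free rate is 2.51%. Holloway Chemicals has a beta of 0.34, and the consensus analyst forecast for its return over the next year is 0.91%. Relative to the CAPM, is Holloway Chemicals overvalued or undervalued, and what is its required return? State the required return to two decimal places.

Overvalued; required return 4.88%

MRP = 9.49% − 2.51% = 6.98%
Required return = R_f + β·MRP = 2.51% + 0.34 × 6.98% = 4.88%
Forecast 0.91% < required 4.88% → the stock plots below the SML → overvalued.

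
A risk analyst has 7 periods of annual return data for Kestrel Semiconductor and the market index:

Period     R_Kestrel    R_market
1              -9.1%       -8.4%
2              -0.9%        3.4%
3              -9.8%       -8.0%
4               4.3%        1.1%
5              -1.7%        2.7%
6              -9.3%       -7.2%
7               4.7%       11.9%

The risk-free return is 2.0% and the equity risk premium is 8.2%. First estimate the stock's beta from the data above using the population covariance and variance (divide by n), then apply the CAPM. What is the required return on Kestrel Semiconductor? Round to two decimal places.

8.20%

Mean R_i = (-9.1 − 0.9 − 9.8 + 4.3 − 1.7 − 9.3 + 4.7) / 7 = -3.1143%
Mean R_m = (-8.4 + 3.4 − 8.0 + 1.1 + 2.7 − 7.2 + 11.9) / 7 = -0.6429%
Σ(R_i − R̄_i)(R_m − R̄_m) = 260.7957  ⇒  Cov = 260.7957 / 7 = 37.2565
Σ(R_m − R̄_m)² = 345.1771  ⇒  Var(R_m) = 345.1771 / 7 = 49.3110
β = Cov / Var(R_m) = 37.2565 / 49.3110 = 0.7555
E(R) = R_f + β × MRP = 2.0% + 0.7555 × 8.2% = 8.20%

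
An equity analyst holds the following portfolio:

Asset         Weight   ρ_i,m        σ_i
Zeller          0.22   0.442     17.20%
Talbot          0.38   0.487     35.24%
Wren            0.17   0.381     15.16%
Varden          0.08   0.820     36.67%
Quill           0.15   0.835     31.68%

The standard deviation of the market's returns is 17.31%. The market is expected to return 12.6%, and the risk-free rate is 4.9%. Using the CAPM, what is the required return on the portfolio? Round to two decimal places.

β_Zeller = 0.442 × 17.20% / 17.31% = 0.4392
β_Talbot = 0.487 × 35.24% / 17.31% = 0.9914
β_Wren = 0.381 × 15.16% / 17.31% = 0.3337
β_Varden = 0.820 × 36.67% / 17.31% = 1.7371
β_Quill = 0.835 × 31.68% / 17.31% = 1.5282
β_P = Σ w_i β_i = 0.22×0.4392 + 0.38×0.9914 + 0.17×0.3337 + 0.08×1.7371 + 0.15×1.5282 = 0.8983
MRP = 12.6% − 4.9% = 7.70%
E(R_P) = R_f + β_P × MRP = 4.9% + 0.8983 × 7.7% = 11.82%

11.82%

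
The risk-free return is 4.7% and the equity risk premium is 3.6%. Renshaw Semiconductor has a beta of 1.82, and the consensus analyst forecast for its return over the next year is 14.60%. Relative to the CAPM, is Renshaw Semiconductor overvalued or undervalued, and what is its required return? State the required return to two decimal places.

Required return = R_f + β·MRP = 4.7% + 1.82 × 3.6% = 11.25%
Forecast 14.60% > required 11.25% → the stock plots above the SML → undervalued.

Undervalued; required return 11.25%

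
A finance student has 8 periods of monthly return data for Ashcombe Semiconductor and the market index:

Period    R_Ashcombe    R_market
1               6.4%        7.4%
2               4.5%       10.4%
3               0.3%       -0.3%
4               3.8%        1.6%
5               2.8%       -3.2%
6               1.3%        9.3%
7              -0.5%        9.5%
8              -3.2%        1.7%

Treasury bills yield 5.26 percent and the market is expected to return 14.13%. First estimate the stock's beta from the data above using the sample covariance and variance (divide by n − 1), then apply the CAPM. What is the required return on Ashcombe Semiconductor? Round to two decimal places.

Mean R_i = (6.4 + 4.5 + 0.3 + 3.8 + 2.8 + 1.3 − 0.5 − 3.2) / 8 = 1.9250%
Mean R_m = (7.4 + 10.4 − 0.3 + 1.6 − 3.2 + 9.3 + 9.5 + 1.7) / 8 = 4.5500%
Σ(R_i − R̄_i)(R_m − R̄_m) = 23.0200  ⇒  Cov = 23.0200 / 7 = 3.2886
Σ(R_m − R̄_m)² = 189.8200  ⇒  Var(R_m) = 189.8200 / 7 = 27.1171
β = Cov / Var(R_m) = 3.2886 / 27.1171 = 0.1213
MRP = 14.13% − 5.26% = 8.87%
E(R) = R_f + β × MRP = 5.26% + 0.1213 × 8.87% = 6.34%

6.34%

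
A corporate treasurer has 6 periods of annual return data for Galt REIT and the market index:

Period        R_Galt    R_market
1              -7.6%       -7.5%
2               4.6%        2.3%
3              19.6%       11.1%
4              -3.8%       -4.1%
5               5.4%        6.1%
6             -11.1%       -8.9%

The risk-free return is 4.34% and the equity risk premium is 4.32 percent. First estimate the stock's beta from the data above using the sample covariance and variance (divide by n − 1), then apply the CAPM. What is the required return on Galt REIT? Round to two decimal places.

10.23%

Mean R_i = (-7.6 + 4.6 + 19.6 − 3.8 + 5.4 − 11.1) / 6 = 1.1833%
Mean R_m = (-7.5 + 2.3 + 11.1 − 4.1 + 6.1 − 8.9) / 6 = -0.1667%
Σ(R_i − R̄_i)(R_m − R̄_m) = 433.6333  ⇒  Cov = 433.6333 / 5 = 86.7267
Σ(R_m − R̄_m)² = 317.8133  ⇒  Var(R_m) = 317.8133 / 5 = 63.5627
β = Cov / Var(R_m) = 86.7267 / 63.5627 = 1.3644
E(R) = R_f + β × MRP = 4.34% + 1.3644 × 4.32% = 10.23%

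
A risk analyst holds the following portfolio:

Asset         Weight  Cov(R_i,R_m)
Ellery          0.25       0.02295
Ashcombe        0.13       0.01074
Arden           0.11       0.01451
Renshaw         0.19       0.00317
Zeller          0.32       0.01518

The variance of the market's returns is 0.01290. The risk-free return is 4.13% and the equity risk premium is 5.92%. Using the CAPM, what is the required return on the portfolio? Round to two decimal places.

β_Ellery = 0.02295 / 0.01290 = 1.7791
β_Ashcombe = 0.01074 / 0.01290 = 0.8326
β_Arden = 0.01451 / 0.01290 = 1.1248
β_Renshaw = 0.00317 / 0.01290 = 0.2457
β_Zeller = 0.01518 / 0.01290 = 1.1767
β_P = Σ w_i β_i = 0.25×1.7791 + 0.13×0.8326 + 0.11×1.1248 + 0.19×0.2457 + 0.32×1.1767 = 1.1000
E(R_P) = R_f + β_P × MRP = 4.13% + 1.1000 × 5.92% = 10.64%

10.64%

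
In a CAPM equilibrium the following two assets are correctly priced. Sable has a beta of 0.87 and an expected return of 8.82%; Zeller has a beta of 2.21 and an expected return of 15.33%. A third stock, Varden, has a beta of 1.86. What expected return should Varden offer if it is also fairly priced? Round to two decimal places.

MRP (SML slope) = (15.33% − 8.82%) / (2.21 − 0.87) = 6.51% / 1.34 = 4.8582%
R_f (intercept) = 8.82% − 0.87 × 4.8582% = 4.5934%
E(R_Varden) = R_f + β × MRP = 4.5934% + 1.86 × 4.8582% = 13.63%

13.63%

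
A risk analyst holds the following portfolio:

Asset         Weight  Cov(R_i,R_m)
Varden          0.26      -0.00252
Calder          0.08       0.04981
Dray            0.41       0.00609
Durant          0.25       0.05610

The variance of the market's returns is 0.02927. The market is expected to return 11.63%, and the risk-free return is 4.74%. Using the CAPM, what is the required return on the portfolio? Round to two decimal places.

β_Varden = -0.00252 / 0.02927 = -0.0861
β_Calder = 0.04981 / 0.02927 = 1.7017
β_Dray = 0.00609 / 0.02927 = 0.2081
β_Durant = 0.05610 / 0.02927 = 1.9166
β_P = Σ w_i β_i = 0.26×-0.0861 + 0.08×1.7017 + 0.41×0.2081 + 0.25×1.9166 = 0.6782
MRP = 11.63% − 4.74% = 6.89%
E(R_P) = R_f + β_P × MRP = 4.74% + 0.6782 × 6.89% = 9.41%

9.41%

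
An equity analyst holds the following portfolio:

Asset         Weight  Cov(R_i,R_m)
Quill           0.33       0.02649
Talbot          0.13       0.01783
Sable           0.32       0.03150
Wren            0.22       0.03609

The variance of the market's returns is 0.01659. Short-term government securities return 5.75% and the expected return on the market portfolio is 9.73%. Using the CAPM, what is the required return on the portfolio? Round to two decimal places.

12.73%

β_Quill = 0.02649 / 0.01659 = 1.5967
β_Talbot = 0.01783 / 0.01659 = 1.0747
β_Sable = 0.03150 / 0.01659 = 1.8987
β_Wren = 0.03609 / 0.01659 = 2.1754
β_P = Σ w_i β_i = 0.33×1.5967 + 0.13×1.0747 + 0.32×1.8987 + 0.22×2.1754 = 1.7528
MRP = 9.73% − 5.75% = 3.98%
E(R_P) = R_f + β_P × MRP = 5.75% + 1.7528 × 3.98% = 12.73%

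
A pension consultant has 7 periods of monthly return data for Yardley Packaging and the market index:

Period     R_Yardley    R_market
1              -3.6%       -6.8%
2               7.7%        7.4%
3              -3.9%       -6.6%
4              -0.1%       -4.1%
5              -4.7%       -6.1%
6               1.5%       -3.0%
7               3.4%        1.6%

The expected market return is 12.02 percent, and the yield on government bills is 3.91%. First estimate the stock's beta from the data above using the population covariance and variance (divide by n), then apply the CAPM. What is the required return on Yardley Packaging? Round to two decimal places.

Mean R_i = (-3.6 + 7.7 − 3.9 − 0.1 − 4.7 + 1.5 + 3.4) / 7 = 0.0429%
Mean R_m = (-6.8 + 7.4 − 6.6 − 4.1 − 6.1 − 3.0 + 1.6) / 7 = -2.5143%
Σ(R_i − R̄_i)(R_m − R̄_m) = 137.9743  ⇒  Cov = 137.9743 / 7 = 19.7106
Σ(R_m − R̄_m)² = 165.8886  ⇒  Var(R_m) = 165.8886 / 7 = 23.6984
β = Cov / Var(R_m) = 19.7106 / 23.6984 = 0.8317
MRP = 12.02% − 3.91% = 8.11%
E(R) = R_f + β × MRP = 3.91% + 0.8317 × 8.11% = 10.66%

10.66%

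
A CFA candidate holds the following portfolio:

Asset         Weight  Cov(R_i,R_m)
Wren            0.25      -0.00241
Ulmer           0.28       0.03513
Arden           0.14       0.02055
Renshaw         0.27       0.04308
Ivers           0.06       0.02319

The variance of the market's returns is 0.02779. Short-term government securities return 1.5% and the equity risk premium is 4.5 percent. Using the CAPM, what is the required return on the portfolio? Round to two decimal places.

β_Wren = -0.00241 / 0.02779 = -0.0867
β_Ulmer = 0.03513 / 0.02779 = 1.2641
β_Arden = 0.02055 / 0.02779 = 0.7395
β_Renshaw = 0.04308 / 0.02779 = 1.5502
β_Ivers = 0.02319 / 0.02779 = 0.8345
β_P = Σ w_i β_i = 0.25×-0.0867 + 0.28×1.2641 + 0.14×0.7395 + 0.27×1.5502 + 0.06×0.8345 = 0.9044
E(R_P) = R_f + β_P × MRP = 1.5% + 0.9044 × 4.5% = 5.57%

5.57%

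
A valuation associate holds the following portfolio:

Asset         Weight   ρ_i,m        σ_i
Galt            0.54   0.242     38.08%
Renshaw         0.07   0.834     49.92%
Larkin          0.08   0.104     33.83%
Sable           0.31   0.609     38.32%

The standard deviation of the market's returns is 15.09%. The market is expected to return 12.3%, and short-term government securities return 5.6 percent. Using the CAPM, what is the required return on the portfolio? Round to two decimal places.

β_Galt = 0.242 × 38.08% / 15.09% = 0.6107
β_Renshaw = 0.834 × 49.92% / 15.09% = 2.7590
β_Larkin = 0.104 × 33.83% / 15.09% = 0.2332
β_Sable = 0.609 × 38.32% / 15.09% = 1.5465
β_P = Σ w_i β_i = 0.54×0.6107 + 0.07×2.7590 + 0.08×0.2332 + 0.31×1.5465 = 1.0210
MRP = 12.3% − 5.6% = 6.70%
E(R_P) = R_f + β_P × MRP = 5.6% + 1.0210 × 6.7% = 12.44%

12.44%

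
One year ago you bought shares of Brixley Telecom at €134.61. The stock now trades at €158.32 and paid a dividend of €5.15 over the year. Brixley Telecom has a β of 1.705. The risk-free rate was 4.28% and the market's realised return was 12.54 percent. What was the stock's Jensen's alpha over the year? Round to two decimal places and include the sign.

+3.08%

Realised HPR = (P1 + D1 − P0) / P0 = (158.32 + 5.15 − 134.61) / 134.61 = 28.86 / 134.61 = 21.4397%
MRP = 12.54% − 4.28% = 8.26%
CAPM required = R_f + β·MRP = 4.28% + 1.705 × 8.26% = 18.36330%
α = realised − required = 21.4397% − 18.36330% = +3.08%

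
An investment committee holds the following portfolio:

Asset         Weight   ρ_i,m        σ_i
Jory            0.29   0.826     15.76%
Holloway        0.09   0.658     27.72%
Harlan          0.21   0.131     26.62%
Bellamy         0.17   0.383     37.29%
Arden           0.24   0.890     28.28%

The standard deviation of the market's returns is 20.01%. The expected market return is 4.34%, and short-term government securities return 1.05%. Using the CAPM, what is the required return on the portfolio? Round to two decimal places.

β_Jory = 0.826 × 15.76% / 20.01% = 0.6506
β_Holloway = 0.658 × 27.72% / 20.01% = 0.9115
β_Harlan = 0.131 × 26.62% / 20.01% = 0.1743
β_Bellamy = 0.383 × 37.29% / 20.01% = 0.7137
β_Arden = 0.890 × 28.28% / 20.01% = 1.2578
β_P = Σ w_i β_i = 0.29×0.6506 + 0.09×0.9115 + 0.21×0.1743 + 0.17×0.7137 + 0.24×1.2578 = 0.7305
MRP = 4.34% − 1.05% = 3.29%
E(R_P) = R_f + β_P × MRP = 1.05% + 0.7305 × 3.29% = 3.45%

3.45%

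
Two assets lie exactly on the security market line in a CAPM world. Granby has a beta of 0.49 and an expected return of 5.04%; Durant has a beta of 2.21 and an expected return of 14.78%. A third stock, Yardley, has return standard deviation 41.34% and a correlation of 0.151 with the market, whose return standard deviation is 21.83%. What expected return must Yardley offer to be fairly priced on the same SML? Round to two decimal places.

MRP = (14.78% − 5.04%) / (2.21 − 0.49) = 5.6628%
R_f = 5.04% − 0.49 × 5.6628% = 2.2652%
β_Yardley = ρ·σ_i/σ_m = 0.151 × 41.34 / 21.83 = 0.2860
E(R_Yardley) = R_f + β × MRP = 2.2652% + 0.2860 × 5.6628% = 3.88%

3.88%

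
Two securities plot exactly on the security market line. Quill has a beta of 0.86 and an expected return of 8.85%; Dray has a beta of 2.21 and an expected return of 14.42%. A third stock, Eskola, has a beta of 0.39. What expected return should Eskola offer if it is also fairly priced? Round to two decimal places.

6.91%

MRP (SML slope) = (14.42% − 8.85%) / (2.21 − 0.86) = 5.57% / 1.35 = 4.1259%
R_f (intercept) = 8.85% − 0.86 × 4.1259% = 5.3017%
E(R_Eskola) = R_f + β × MRP = 5.3017% + 0.39 × 4.1259% = 6.91%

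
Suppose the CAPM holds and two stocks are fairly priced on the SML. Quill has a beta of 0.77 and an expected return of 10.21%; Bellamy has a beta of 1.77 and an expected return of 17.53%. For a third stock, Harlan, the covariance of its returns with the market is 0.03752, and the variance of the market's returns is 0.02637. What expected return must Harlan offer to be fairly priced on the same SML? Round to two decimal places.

14.99%

MRP = (17.53% − 10.21%) / (1.77 − 0.77) = 7.3200%
R_f = 10.21% − 0.77 × 7.3200% = 4.5736%
β_Harlan = Cov / Var(R_m) = 0.03752 / 0.02637 = 1.4228
E(R_Harlan) = R_f + β × MRP = 4.5736% + 1.4228 × 7.3200% = 14.99%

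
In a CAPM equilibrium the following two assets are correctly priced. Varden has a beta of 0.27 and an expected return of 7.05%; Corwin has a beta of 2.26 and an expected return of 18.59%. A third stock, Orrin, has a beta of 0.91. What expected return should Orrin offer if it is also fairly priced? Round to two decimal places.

10.76%

MRP (SML slope) = (18.59% − 7.05%) / (2.26 − 0.27) = 11.54% / 1.99 = 5.7990%
R_f (intercept) = 7.05% − 0.27 × 5.7990% = 5.4843%
E(R_Orrin) = R_f + β × MRP = 5.4843% + 0.91 × 5.7990% = 10.76%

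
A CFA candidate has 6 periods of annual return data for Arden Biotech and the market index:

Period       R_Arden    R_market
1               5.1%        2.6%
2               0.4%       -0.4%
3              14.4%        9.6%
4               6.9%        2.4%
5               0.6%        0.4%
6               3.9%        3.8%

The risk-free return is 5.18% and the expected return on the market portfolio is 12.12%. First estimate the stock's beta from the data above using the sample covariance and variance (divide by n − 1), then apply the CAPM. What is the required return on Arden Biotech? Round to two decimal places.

Mean R_i = (5.1 + 0.4 + 14.4 + 6.9 + 0.6 + 3.9) / 6 = 5.2167%
Mean R_m = (2.6 − 0.4 + 9.6 + 2.4 + 0.4 + 3.8) / 6 = 3.0667%
Σ(R_i − R̄_i)(R_m − R̄_m) = 86.9733  ⇒  Cov = 86.9733 / 5 = 17.3947
Σ(R_m − R̄_m)² = 63.0133  ⇒  Var(R_m) = 63.0133 / 5 = 12.6027
β = Cov / Var(R_m) = 17.3947 / 12.6027 = 1.3802
MRP = 12.12% − 5.18% = 6.94%
E(R) = R_f + β × MRP = 5.18% + 1.3802 × 6.94% = 14.76%

14.76%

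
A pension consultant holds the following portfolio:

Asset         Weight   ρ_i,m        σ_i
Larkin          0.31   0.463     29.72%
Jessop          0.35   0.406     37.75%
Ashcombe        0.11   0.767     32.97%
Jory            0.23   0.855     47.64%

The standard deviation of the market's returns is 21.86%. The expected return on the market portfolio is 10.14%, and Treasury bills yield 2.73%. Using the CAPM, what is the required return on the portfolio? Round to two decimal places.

β_Larkin = 0.463 × 29.72% / 21.86% = 0.6295
β_Jessop = 0.406 × 37.75% / 21.86% = 0.7011
β_Ashcombe = 0.767 × 32.97% / 21.86% = 1.1568
β_Jory = 0.855 × 47.64% / 21.86% = 1.8633
β_P = Σ w_i β_i = 0.31×0.6295 + 0.35×0.7011 + 0.11×1.1568 + 0.23×1.8633 = 0.9963
MRP = 10.14% − 2.73% = 7.41%
E(R_P) = R_f + β_P × MRP = 2.73% + 0.9963 × 7.41% = 10.11%

10.11%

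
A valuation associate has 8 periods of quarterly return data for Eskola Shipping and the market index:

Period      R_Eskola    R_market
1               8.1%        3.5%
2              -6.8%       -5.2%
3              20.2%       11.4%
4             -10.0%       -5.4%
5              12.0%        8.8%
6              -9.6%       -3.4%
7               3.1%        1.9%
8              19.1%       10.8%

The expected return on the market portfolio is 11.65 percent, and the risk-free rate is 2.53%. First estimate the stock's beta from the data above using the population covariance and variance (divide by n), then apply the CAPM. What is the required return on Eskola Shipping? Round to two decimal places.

Mean R_i = (8.1 − 6.8 + 20.2 − 10.0 + 12.0 − 9.6 + 3.1 + 19.1) / 8 = 4.5125%
Mean R_m = (3.5 − 5.2 + 11.4 − 5.4 + 8.8 − 3.4 + 1.9 + 10.8) / 8 = 2.8000%
Σ(R_i − R̄_i)(R_m − R̄_m) = 597.3200  ⇒  Cov = 597.3200 / 8 = 74.6650
Σ(R_m − R̄_m)² = 344.9400  ⇒  Var(R_m) = 344.9400 / 8 = 43.1175
β = Cov / Var(R_m) = 74.6650 / 43.1175 = 1.7317
MRP = 11.65% − 2.53% = 9.12%
E(R) = R_f + β × MRP = 2.53% + 1.7317 × 9.12% = 18.32%

18.32%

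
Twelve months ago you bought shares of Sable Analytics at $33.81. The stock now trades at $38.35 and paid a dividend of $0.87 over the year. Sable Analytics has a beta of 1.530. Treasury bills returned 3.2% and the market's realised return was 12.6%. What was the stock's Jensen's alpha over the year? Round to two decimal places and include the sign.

-1.58%

Realised HPR = (P1 + D1 − P0) / P0 = (38.35 + 0.87 − 33.81) / 33.81 = 5.41 / 33.81 = 16.0012%
MRP = 12.6% − 3.2% = 9.40%
CAPM required = R_f + β·MRP = 3.2% + 1.530 × 9.4% = 17.5820%
α = realised − required = 16.0012% − 17.5820% = -1.58%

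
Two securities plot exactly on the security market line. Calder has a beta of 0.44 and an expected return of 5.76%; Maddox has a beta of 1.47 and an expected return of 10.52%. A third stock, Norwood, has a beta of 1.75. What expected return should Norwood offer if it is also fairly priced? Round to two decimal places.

MRP (SML slope) = (10.52% − 5.76%) / (1.47 − 0.44) = 4.76% / 1.03 = 4.6214%
R_f (intercept) = 5.76% − 0.44 × 4.6214% = 3.7266%
E(R_Norwood) = R_f + β × MRP = 3.7266% + 1.75 × 4.6214% = 11.81%

11.81%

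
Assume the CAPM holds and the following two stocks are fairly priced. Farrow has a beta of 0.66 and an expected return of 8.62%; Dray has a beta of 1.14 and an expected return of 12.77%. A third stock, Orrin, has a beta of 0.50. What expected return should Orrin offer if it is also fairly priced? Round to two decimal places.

7.24%

MRP (SML slope) = (12.77% − 8.62%) / (1.14 − 0.66) = 4.15% / 0.48 = 8.6458%
R_f (intercept) = 8.62% − 0.66 × 8.6458% = 2.9138%
E(R_Orrin) = R_f + β × MRP = 2.9138% + 0.50 × 8.6458% = 7.24%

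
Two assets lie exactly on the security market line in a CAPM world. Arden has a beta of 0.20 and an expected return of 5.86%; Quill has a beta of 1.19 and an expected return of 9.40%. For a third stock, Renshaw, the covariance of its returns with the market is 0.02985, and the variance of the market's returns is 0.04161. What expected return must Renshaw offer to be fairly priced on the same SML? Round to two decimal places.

MRP = (9.40% − 5.86%) / (1.19 − 0.20) = 3.5758%
R_f = 5.86% − 0.20 × 3.5758% = 5.1448%
β_Renshaw = Cov / Var(R_m) = 0.02985 / 0.04161 = 0.7174
E(R_Renshaw) = R_f + β × MRP = 5.1448% + 0.7174 × 3.5758% = 7.71%

7.71%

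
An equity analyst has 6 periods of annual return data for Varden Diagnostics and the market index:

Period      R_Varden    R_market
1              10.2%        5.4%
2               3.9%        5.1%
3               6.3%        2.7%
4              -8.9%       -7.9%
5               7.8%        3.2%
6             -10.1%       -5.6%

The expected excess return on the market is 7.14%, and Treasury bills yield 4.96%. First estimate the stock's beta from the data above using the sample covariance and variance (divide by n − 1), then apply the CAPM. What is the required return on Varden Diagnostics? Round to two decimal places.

Mean R_i = (10.2 + 3.9 + 6.3 − 8.9 + 7.8 − 10.1) / 6 = 1.5333%
Mean R_m = (5.4 + 5.1 + 2.7 − 7.9 + 3.2 − 5.6) / 6 = 0.4833%
Σ(R_i − R̄_i)(R_m − R̄_m) = 239.3633  ⇒  Cov = 239.3633 / 5 = 47.8727
Σ(R_m − R̄_m)² = 165.0683  ⇒  Var(R_m) = 165.0683 / 5 = 33.0137
β = Cov / Var(R_m) = 47.8727 / 33.0137 = 1.4501
E(R) = R_f + β × MRP = 4.96% + 1.4501 × 7.14% = 15.31%

15.31%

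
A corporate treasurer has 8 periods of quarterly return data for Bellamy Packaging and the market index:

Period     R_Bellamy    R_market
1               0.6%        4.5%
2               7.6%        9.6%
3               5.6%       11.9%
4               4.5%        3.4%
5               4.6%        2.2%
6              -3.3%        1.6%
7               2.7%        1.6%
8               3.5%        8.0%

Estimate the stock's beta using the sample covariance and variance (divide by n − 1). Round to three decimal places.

Mean R_i = (0.6 + 7.6 + 5.6 + 4.5 + 4.6 − 3.3 + 2.7 + 3.5) / 8 = 3.2250%
Mean R_m = (4.5 + 9.6 + 11.9 + 3.4 + 2.2 + 1.6 + 1.6 + 8.0) / 8 = 5.3500%
Σ(R_i − R̄_i)(R_m − R̄_m) = 56.7300  ⇒  Cov = 56.7300 / 7 = 8.1043
Σ(R_m − R̄_m)² = 110.5600  ⇒  Var(R_m) = 110.5600 / 7 = 15.7943
β = Cov / Var(R_m) = 8.1043 / 15.7943 = 0.5131

0.513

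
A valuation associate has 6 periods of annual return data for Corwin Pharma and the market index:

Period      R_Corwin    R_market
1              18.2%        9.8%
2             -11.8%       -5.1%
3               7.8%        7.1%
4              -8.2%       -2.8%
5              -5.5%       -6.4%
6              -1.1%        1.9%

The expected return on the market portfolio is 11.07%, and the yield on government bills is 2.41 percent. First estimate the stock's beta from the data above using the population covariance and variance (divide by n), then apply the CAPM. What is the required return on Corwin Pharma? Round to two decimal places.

16.11%

Mean R_i = (18.2 − 11.8 + 7.8 − 8.2 − 5.5 − 1.1) / 6 = -0.1000%
Mean R_m = (9.8 − 5.1 + 7.1 − 2.8 − 6.4 + 1.9) / 6 = 0.7500%
Σ(R_i − R̄_i)(R_m − R̄_m) = 350.4400  ⇒  Cov = 350.4400 / 6 = 58.4067
Σ(R_m − R̄_m)² = 221.4950  ⇒  Var(R_m) = 221.4950 / 6 = 36.9158
β = Cov / Var(R_m) = 58.4067 / 36.9158 = 1.5822
MRP = 11.07% − 2.41% = 8.66%
E(R) = R_f + β × MRP = 2.41% + 1.5822 × 8.66% = 16.11%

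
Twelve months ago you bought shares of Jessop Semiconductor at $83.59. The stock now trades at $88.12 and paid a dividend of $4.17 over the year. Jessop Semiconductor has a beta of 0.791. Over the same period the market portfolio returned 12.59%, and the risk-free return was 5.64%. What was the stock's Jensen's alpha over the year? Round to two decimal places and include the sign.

-0.73%

Realised HPR = (P1 + D1 − P0) / P0 = (88.12 + 4.17 − 83.59) / 83.59 = 8.70 / 83.59 = 10.4079%
MRP = 12.59% − 5.64% = 6.95%
CAPM required = R_f + β·MRP = 5.64% + 0.791 × 6.95% = 11.13745%
α = realised − required = 10.4079% − 11.13745% = -0.73%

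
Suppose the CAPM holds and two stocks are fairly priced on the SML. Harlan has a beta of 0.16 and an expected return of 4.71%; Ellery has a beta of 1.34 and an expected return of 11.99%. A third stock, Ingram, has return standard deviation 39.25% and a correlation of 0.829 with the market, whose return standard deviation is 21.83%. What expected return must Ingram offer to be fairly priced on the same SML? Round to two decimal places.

MRP = (11.99% − 4.71%) / (1.34 − 0.16) = 6.1695%
R_f = 4.71% − 0.16 × 6.1695% = 3.7229%
β_Ingram = ρ·σ_i/σ_m = 0.829 × 39.25 / 21.83 = 1.4905
E(R_Ingram) = R_f + β × MRP = 3.7229% + 1.4905 × 6.1695% = 12.92%

12.92%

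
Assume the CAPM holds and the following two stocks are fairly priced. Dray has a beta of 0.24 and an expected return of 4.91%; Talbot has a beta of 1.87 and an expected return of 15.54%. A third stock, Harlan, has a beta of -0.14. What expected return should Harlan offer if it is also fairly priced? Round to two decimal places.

2.43%

MRP (SML slope) = (15.54% − 4.91%) / (1.87 − 0.24) = 10.63% / 1.63 = 6.5215%
R_f (intercept) = 4.91% − 0.24 × 6.5215% = 3.3448%
E(R_Harlan) = R_f + β × MRP = 3.3448% + -0.14 × 6.5215% = 2.43%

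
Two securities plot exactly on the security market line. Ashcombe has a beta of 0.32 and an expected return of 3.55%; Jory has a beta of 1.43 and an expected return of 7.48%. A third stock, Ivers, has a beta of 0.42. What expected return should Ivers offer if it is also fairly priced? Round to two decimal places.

MRP (SML slope) = (7.48% − 3.55%) / (1.43 − 0.32) = 3.93% / 1.11 = 3.5405%
R_f (intercept) = 3.55% − 0.32 × 3.5405% = 2.4170%
E(R_Ivers) = R_f + β × MRP = 2.4170% + 0.42 × 3.5405% = 3.90%

3.90%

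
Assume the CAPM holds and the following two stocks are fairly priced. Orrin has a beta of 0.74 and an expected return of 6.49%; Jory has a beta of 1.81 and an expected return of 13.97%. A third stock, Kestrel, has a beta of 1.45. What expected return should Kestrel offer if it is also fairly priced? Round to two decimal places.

11.45%

MRP (SML slope) = (13.97% − 6.49%) / (1.81 − 0.74) = 7.48% / 1.07 = 6.9907%
R_f (intercept) = 6.49% − 0.74 × 6.9907% = 1.3169%
E(R_Kestrel) = R_f + β × MRP = 1.3169% + 1.45 × 6.9907% = 11.45%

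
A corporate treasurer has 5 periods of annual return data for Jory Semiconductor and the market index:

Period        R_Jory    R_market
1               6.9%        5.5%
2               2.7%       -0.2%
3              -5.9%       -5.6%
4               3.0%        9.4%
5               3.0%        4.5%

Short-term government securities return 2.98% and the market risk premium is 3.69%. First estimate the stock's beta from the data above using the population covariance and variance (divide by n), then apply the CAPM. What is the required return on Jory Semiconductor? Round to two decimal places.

5.35%

Mean R_i = (6.9 + 2.7 − 5.9 + 3.0 + 3.0) / 5 = 1.9400%
Mean R_m = (5.5 − 0.2 − 5.6 + 9.4 + 4.5) / 5 = 2.7200%
Σ(R_i − R̄_i)(R_m − R̄_m) = 85.7660  ⇒  Cov = 85.7660 / 5 = 17.1532
Σ(R_m − R̄_m)² = 133.2680  ⇒  Var(R_m) = 133.2680 / 5 = 26.6536
β = Cov / Var(R_m) = 17.1532 / 26.6536 = 0.6436
E(R) = R_f + β × MRP = 2.98% + 0.6436 × 3.69% = 5.35%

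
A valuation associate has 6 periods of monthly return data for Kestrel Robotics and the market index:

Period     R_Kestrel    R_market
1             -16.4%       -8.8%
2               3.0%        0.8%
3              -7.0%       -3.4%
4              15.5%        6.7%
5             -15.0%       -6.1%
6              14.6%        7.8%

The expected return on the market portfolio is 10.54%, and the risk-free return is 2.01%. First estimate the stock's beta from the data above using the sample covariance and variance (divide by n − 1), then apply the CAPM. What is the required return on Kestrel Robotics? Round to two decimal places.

Mean R_i = (-16.4 + 3.0 − 7.0 + 15.5 − 15.0 + 14.6) / 6 = -0.8833%
Mean R_m = (-8.8 + 0.8 − 3.4 + 6.7 − 6.1 + 7.8) / 6 = -0.5000%
Σ(R_i − R̄_i)(R_m − R̄_m) = 477.1000  ⇒  Cov = 477.1000 / 5 = 95.4200
Σ(R_m − R̄_m)² = 231.0800  ⇒  Var(R_m) = 231.0800 / 5 = 46.2160
β = Cov / Var(R_m) = 95.4200 / 46.2160 = 2.0647
MRP = 10.54% − 2.01% = 8.53%
E(R) = R_f + β × MRP = 2.01% + 2.0647 × 8.53% = 19.62%

19.62%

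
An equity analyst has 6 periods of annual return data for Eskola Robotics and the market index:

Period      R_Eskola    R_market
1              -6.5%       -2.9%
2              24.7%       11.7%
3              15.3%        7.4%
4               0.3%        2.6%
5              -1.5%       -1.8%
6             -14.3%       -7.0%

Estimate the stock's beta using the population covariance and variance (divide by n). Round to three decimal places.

2.041

Mean R_i = (-6.5 + 24.7 + 15.3 + 0.3 − 1.5 − 14.3) / 6 = 3.0000%
Mean R_m = (-2.9 + 11.7 + 7.4 + 2.6 − 1.8 − 7.0) / 6 = 1.6667%
Σ(R_i − R̄_i)(R_m − R̄_m) = 494.6400  ⇒  Cov = 494.6400 / 6 = 82.4400
Σ(R_m − R̄_m)² = 242.3933  ⇒  Var(R_m) = 242.3933 / 6 = 40.3989
β = Cov / Var(R_m) = 82.4400 / 40.3989 = 2.0406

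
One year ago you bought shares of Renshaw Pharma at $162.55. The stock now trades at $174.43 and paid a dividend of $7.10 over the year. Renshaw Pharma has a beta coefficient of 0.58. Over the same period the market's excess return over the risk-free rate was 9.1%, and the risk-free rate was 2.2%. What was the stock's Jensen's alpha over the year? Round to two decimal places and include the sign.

+4.20%

Realised HPR = (P1 + D1 − P0) / P0 = (174.43 + 7.10 − 162.55) / 162.55 = 18.98 / 162.55 = 11.6764%
CAPM required = R_f + β·MRP = 2.2% + 0.58 × 9.1% = 7.4780%
α = realised − required = 11.6764% − 7.4780% = +4.20%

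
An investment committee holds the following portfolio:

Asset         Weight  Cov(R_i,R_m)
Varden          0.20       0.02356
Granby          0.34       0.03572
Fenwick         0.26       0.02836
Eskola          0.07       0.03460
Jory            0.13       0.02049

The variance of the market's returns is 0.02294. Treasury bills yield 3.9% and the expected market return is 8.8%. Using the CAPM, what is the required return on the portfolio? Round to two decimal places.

β_Varden = 0.02356 / 0.02294 = 1.0270
β_Granby = 0.03572 / 0.02294 = 1.5571
β_Fenwick = 0.02836 / 0.02294 = 1.2363
β_Eskola = 0.03460 / 0.02294 = 1.5083
β_Jory = 0.02049 / 0.02294 = 0.8932
β_P = Σ w_i β_i = 0.20×1.0270 + 0.34×1.5571 + 0.26×1.2363 + 0.07×1.5083 + 0.13×0.8932 = 1.2779
MRP = 8.8% − 3.9% = 4.90%
E(R_P) = R_f + β_P × MRP = 3.9% + 1.2779 × 4.9% = 10.16%

10.16%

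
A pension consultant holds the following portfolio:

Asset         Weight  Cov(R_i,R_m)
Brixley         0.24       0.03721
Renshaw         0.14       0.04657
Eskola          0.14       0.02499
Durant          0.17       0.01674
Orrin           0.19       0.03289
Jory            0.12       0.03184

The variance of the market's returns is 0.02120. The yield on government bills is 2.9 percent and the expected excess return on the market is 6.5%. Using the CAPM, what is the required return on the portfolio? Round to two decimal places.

β_Brixley = 0.03721 / 0.02120 = 1.7552
β_Renshaw = 0.04657 / 0.02120 = 2.1967
β_Eskola = 0.02499 / 0.02120 = 1.1788
β_Durant = 0.01674 / 0.02120 = 0.7896
β_Orrin = 0.03289 / 0.02120 = 1.5514
β_Jory = 0.03184 / 0.02120 = 1.5019
β_P = Σ w_i β_i = 0.24×1.7552 + 0.14×2.1967 + 0.14×1.1788 + 0.17×0.7896 + 0.19×1.5514 + 0.12×1.5019 = 1.5030
E(R_P) = R_f + β_P × MRP = 2.9% + 1.5030 × 6.5% = 12.67%

12.67%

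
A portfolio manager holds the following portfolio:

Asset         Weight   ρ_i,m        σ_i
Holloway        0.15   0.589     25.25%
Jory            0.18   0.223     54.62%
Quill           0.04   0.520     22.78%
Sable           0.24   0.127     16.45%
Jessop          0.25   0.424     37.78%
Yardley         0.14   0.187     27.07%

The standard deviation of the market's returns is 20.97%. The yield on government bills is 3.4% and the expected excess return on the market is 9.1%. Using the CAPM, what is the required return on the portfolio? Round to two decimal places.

7.79%

β_Holloway = 0.589 × 25.25% / 20.97% = 0.7092
β_Jory = 0.223 × 54.62% / 20.97% = 0.5808
β_Quill = 0.520 × 22.78% / 20.97% = 0.5649
β_Sable = 0.127 × 16.45% / 20.97% = 0.0996
β_Jessop = 0.424 × 37.78% / 20.97% = 0.7639
β_Yardley = 0.187 × 27.07% / 20.97% = 0.2414
β_P = Σ w_i β_i = 0.15×0.7092 + 0.18×0.5808 + 0.04×0.5649 + 0.24×0.0996 + 0.25×0.7639 + 0.14×0.2414 = 0.4822
E(R_P) = R_f + β_P × MRP = 3.4% + 0.4822 × 9.1% = 7.79%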